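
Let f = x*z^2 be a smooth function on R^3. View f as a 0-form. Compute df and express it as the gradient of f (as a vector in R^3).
df = (z^2) dx + (0) dy + (2*x*z) dz; grad f = (z^2, 0, 2*x*z)

For a 0-form f, d f = (∂f/∂x) dx + (∂f/∂y) dy + (∂f/∂z) dz. The components of the vector representation are exactly the entries of grad f in Cartesian coordinates:
  ∂f/∂x = z^2
  ∂f/∂y = 0
  ∂f/∂z = 2*x*z.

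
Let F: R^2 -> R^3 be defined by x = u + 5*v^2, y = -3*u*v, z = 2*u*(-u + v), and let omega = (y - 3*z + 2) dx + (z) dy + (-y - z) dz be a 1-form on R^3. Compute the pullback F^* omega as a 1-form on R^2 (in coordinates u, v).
F^* omega = (-8*u^3 + 6*u^2*v + 6*u^2 - 4*u*v^2 - 9*u*v + 2) du + (10*u^3 + 56*u^2*v - 90*u*v^2 + 20*v) dv

Using F^*(f dg) = (f ∘ F) d(g ∘ F), substitute each coordinate x_i by F_i(u, v) in f_i, and replace dx_i by d F_i = (∂F_i/∂u) du + (∂F_i/∂v) dv.
  For the x component: f_1(F) = 6*u^2 - 9*u*v + 2; d F_1 = (1) du + (10*v) dv
  For the y component: f_2(F) = 2*u*(-u + v); d F_2 = (-3*v) du + (-3*u) dv
  For the z component: f_3(F) = u*(2*u + v); d F_3 = (-4*u + 2*v) du + (2*u) dv
Combining and collecting du, dv coefficients:
  coeff of du: -8*u^3 + 6*u^2*v + 6*u^2 - 4*u*v^2 - 9*u*v + 2
  coeff of dv: 10*u^3 + 56*u^2*v - 90*u*v^2 + 20*v
F^* omega = (-8*u^3 + 6*u^2*v + 6*u^2 - 4*u*v^2 - 9*u*v + 2) du + (10*u^3 + 56*u^2*v - 90*u*v^2 + 20*v) dv.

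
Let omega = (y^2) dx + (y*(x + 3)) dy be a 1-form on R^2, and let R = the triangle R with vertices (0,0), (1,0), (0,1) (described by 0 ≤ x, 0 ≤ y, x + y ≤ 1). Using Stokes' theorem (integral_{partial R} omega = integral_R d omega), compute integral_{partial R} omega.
integral_(partial R) omega = -1/6

Stokes: integral_partial_R omega = integral_R d omega with d omega = (∂Q/∂x - ∂P/∂y) dx ∧ dy.
  ∂Q/∂x = y
  ∂P/∂y = 2*y
  integrand = ∂Q/∂x - ∂P/∂y = -y.
Integrating over R: integral_0^1 integral_0^{1-x} (-y) dy dx = -1/6.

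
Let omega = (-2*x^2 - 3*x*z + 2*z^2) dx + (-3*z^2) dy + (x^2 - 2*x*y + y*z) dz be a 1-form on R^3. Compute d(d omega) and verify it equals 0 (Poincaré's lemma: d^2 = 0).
d(d omega) = 0

Step 1: d omega = sum_{i<j} (∂f_j/∂x_i - ∂f_i/∂x_j) dx_i ∧ dx_j:
  coeff of dx ∧ dy: 0
  coeff of dx ∧ dz: 5*x - 2*y - 4*z
  coeff of dy ∧ dz: -2*x + 7*z
Step 2: Apply d again to each 2-form coefficient. The only possible 3-form in R^3 is dx ∧ dy ∧ dz, with coefficient
  ∂(coeff of dy∧dz)/∂x - ∂(coeff of dx∧dz)/∂y + ∂(coeff of dx∧dy)/∂z
  = ∂/∂x (-2*x + 7*z) - ∂/∂y (5*x - 2*y - 4*z) + ∂/∂z (0).
Each of these terms simplifies to sums of mixed partials that cancel in pairs. The result is 0 (by equality of mixed partials for smooth functions — Schwarz / Clairaut).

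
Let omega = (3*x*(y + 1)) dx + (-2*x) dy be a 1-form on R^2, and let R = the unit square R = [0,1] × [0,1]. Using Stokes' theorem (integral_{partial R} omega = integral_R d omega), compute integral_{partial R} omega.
integral_(partial R) omega = -7/2

Stokes: integral_partial_R omega = integral_R d omega with d omega = (∂Q/∂x - ∂P/∂y) dx ∧ dy.
  ∂Q/∂x = -2
  ∂P/∂y = 3*x
  integrand = ∂Q/∂x - ∂P/∂y = -3*x - 2.
Integrating over R: integral_0^1 integral_0^1 (-3*x - 2) dx dy = -7/2.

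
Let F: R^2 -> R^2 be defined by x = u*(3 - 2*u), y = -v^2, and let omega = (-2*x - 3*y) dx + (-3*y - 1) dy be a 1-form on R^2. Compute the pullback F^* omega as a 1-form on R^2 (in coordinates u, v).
F^* omega = (-16*u^3 + 36*u^2 - 12*u*v^2 - 18*u + 9*v^2) du + (-6*v^3 + 2*v) dv

Using F^*(f dg) = (f ∘ F) d(g ∘ F), substitute each coordinate x_i by F_i(u, v) in f_i, and replace dx_i by d F_i = (∂F_i/∂u) du + (∂F_i/∂v) dv.
  For the x component: f_1(F) = 4*u^2 - 6*u + 3*v^2; d F_1 = (3 - 4*u) du + (0) dv
  For the y component: f_2(F) = 3*v^2 - 1; d F_2 = (0) du + (-2*v) dv
Combining and collecting du, dv coefficients:
  coeff of du: -16*u^3 + 36*u^2 - 12*u*v^2 - 18*u + 9*v^2
  coeff of dv: -6*v^3 + 2*v
F^* omega = (-16*u^3 + 36*u^2 - 12*u*v^2 - 18*u + 9*v^2) du + (-6*v^3 + 2*v) dv.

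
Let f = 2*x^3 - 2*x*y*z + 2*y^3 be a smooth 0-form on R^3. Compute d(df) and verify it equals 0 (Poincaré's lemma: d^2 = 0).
d(df) = 0

Step 1: df = sum_i (∂f/∂x_i) dx_i = (6*x^2 - 2*y*z) dx + (-2*x*z + 6*y^2) dy + (-2*x*y) dz.
Step 2: Apply d again. Using the 1-form formula, the coefficient of dx ∧ dy in d(df) is ∂^2 f/∂x ∂y - ∂^2 f/∂y ∂x = (-2*z) - (-2*z) = 0 (equality of mixed partials for smooth f).
Similarly for dx ∧ dz and dy ∧ dz — all coefficients vanish. So d(df) = 0.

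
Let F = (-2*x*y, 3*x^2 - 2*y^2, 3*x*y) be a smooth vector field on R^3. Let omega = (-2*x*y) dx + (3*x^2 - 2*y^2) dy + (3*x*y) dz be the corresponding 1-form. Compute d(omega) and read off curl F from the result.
d(omega) = (3*x) dy ∧ dz + (-3*y) dz ∧ dx + (8*x) dx ∧ dy; curl F = (3*x, -3*y, 8*x)

d omega = sum_{i<j} (∂f_j/∂x_i - ∂f_i/∂x_j) dx_i ∧ dx_j. Under the identification (dy ∧ dz, dz ∧ dx, dx ∧ dy) ↔ (e_x, e_y, e_z), the coefficients are exactly the components of curl F. Compute:
  ∂R/∂y - ∂Q/∂z = (3*x) - (0) = 3*x
  ∂P/∂z - ∂R/∂x = (0) - (3*y) = -3*y
  ∂Q/∂x - ∂P/∂y = (6*x) - (-2*x) = 8*x.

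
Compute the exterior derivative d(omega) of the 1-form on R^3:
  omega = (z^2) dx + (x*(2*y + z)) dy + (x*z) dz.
d(omega) = (2*y + z) dx ∧ dy + (-z) dx ∧ dz + (-x) dy ∧ dz

For a 1-form omega = sum_i f_i dx_i, the exterior derivative is
  d(omega) = sum_{i < j} (∂f_j/∂x_i - ∂f_i/∂x_j) dx_i ∧ dx_j.
  coefficient of dx ∧ dy: ∂f_2/∂x - ∂f_1/∂y = ∂(x*(2*y + z))/∂x - ∂(z^2)/∂y = 2*y + z
  coefficient of dx ∧ dz: ∂f_3/∂x - ∂f_1/∂z = ∂(x*z)/∂x - ∂(z^2)/∂z = -z
  coefficient of dy ∧ dz: ∂f_3/∂y - ∂f_2/∂z = ∂(x*z)/∂y - ∂(x*(2*y + z))/∂z = -x
Assembling: d(omega) = (2*y + z) dx ∧ dy + (-z) dx ∧ dz + (-x) dy ∧ dz.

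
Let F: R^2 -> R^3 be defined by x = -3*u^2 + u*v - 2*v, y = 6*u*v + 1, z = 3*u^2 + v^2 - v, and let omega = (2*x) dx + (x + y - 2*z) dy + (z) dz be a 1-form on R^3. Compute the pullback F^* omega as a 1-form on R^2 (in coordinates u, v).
F^* omega = (54*u^3 - 72*u^2*v + 50*u*v^2 + 18*u*v - 12*v^3 - 4*v^2 + 6*v) du + (-60*u^3 + 50*u^2*v + 9*u^2 - 12*u*v^2 - 8*u*v + 6*u + 2*v^3 - 3*v^2 + 9*v) dv

Using F^*(f dg) = (f ∘ F) d(g ∘ F), substitute each coordinate x_i by F_i(u, v) in f_i, and replace dx_i by d F_i = (∂F_i/∂u) du + (∂F_i/∂v) dv.
  For the x component: f_1(F) = -6*u^2 + 2*u*v - 4*v; d F_1 = (-6*u + v) du + (u - 2) dv
  For the y component: f_2(F) = -9*u^2 + 7*u*v - 2*v^2 + 1; d F_2 = (6*v) du + (6*u) dv
  For the z component: f_3(F) = 3*u^2 + v^2 - v; d F_3 = (6*u) du + (2*v - 1) dv
Combining and collecting du, dv coefficients:
  coeff of du: 54*u^3 - 72*u^2*v + 50*u*v^2 + 18*u*v - 12*v^3 - 4*v^2 + 6*v
  coeff of dv: -60*u^3 + 50*u^2*v + 9*u^2 - 12*u*v^2 - 8*u*v + 6*u + 2*v^3 - 3*v^2 + 9*v
F^* omega = (54*u^3 - 72*u^2*v + 50*u*v^2 + 18*u*v - 12*v^3 - 4*v^2 + 6*v) du + (-60*u^3 + 50*u^2*v + 9*u^2 - 12*u*v^2 - 8*u*v + 6*u + 2*v^3 - 3*v^2 + 9*v) dv.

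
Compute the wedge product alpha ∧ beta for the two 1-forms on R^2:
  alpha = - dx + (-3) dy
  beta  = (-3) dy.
alpha ∧ beta = (3) dx ∧ dy

Distribute the wedge, using dx_i ∧ dx_j = -dx_j ∧ dx_i and dx_i ∧ dx_i = 0. For each pair (i, j) with i < j, the coefficient of dx_i ∧ dx_j in alpha ∧ beta is (alpha_i * beta_j - alpha_j * beta_i). Collecting: alpha ∧ beta = (3) dx ∧ dy.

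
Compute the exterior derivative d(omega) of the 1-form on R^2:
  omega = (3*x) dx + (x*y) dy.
d(omega) = (y) dx ∧ dy

For a 1-form omega = sum_i f_i dx_i, the exterior derivative is
  d(omega) = sum_{i < j} (∂f_j/∂x_i - ∂f_i/∂x_j) dx_i ∧ dx_j.
  coefficient of dx ∧ dy: ∂f_2/∂x - ∂f_1/∂y = ∂(x*y)/∂x - ∂(3*x)/∂y = y
Assembling: d(omega) = (y) dx ∧ dy.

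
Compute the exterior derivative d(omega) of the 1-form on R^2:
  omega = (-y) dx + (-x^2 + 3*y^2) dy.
d(omega) = (1 - 2*x) dx ∧ dy

For a 1-form omega = sum_i f_i dx_i, the exterior derivative is
  d(omega) = sum_{i < j} (∂f_j/∂x_i - ∂f_i/∂x_j) dx_i ∧ dx_j.
  coefficient of dx ∧ dy: ∂f_2/∂x - ∂f_1/∂y = ∂(-x^2 + 3*y^2)/∂x - ∂(-y)/∂y = 1 - 2*x
Assembling: d(omega) = (1 - 2*x) dx ∧ dy.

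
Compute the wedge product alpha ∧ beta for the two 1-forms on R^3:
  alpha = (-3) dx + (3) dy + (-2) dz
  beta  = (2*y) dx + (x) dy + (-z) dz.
alpha ∧ beta = (-3*x - 6*y) dx ∧ dy + (4*y + 3*z) dx ∧ dz + (2*x - 3*z) dy ∧ dz

Distribute the wedge, using dx_i ∧ dx_j = -dx_j ∧ dx_i and dx_i ∧ dx_i = 0. For each pair (i, j) with i < j, the coefficient of dx_i ∧ dx_j in alpha ∧ beta is (alpha_i * beta_j - alpha_j * beta_i). Collecting: alpha ∧ beta = (-3*x - 6*y) dx ∧ dy + (4*y + 3*z) dx ∧ dz + (2*x - 3*z) dy ∧ dz.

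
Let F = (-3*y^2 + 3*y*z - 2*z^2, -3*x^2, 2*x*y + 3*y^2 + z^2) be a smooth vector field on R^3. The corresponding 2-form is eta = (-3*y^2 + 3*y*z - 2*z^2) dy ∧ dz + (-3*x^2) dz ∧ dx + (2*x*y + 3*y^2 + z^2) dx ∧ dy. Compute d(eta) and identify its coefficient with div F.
d(eta) = (2*z) dx ∧ dy ∧ dz; div F = 2*z

For a 2-form in R^3 of the form above, applying d gives a 3-form with coefficient ∂P/∂x + ∂Q/∂y + ∂R/∂z:
  ∂P/∂x = 0
  ∂Q/∂y = 0
  ∂R/∂z = 2*z
Sum = 2*z, which is exactly div F.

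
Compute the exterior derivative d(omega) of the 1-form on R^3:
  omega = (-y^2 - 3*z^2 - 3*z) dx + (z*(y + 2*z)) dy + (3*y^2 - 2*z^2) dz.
d(omega) = (2*y) dx ∧ dy + (6*z + 3) dx ∧ dz + (5*y - 4*z) dy ∧ dz

For a 1-form omega = sum_i f_i dx_i, the exterior derivative is
  d(omega) = sum_{i < j} (∂f_j/∂x_i - ∂f_i/∂x_j) dx_i ∧ dx_j.
  coefficient of dx ∧ dy: ∂f_2/∂x - ∂f_1/∂y = ∂(z*(y + 2*z))/∂x - ∂(-y^2 - 3*z^2 - 3*z)/∂y = 2*y
  coefficient of dx ∧ dz: ∂f_3/∂x - ∂f_1/∂z = ∂(3*y^2 - 2*z^2)/∂x - ∂(-y^2 - 3*z^2 - 3*z)/∂z = 6*z + 3
  coefficient of dy ∧ dz: ∂f_3/∂y - ∂f_2/∂z = ∂(3*y^2 - 2*z^2)/∂y - ∂(z*(y + 2*z))/∂z = 5*y - 4*z
Assembling: d(omega) = (2*y) dx ∧ dy + (6*z + 3) dx ∧ dz + (5*y - 4*z) dy ∧ dz.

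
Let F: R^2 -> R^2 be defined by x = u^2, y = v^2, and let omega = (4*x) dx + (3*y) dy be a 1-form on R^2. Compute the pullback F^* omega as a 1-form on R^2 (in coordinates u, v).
F^* omega = (8*u^3) du + (6*v^3) dv

Using F^*(f dg) = (f ∘ F) d(g ∘ F), substitute each coordinate x_i by F_i(u, v) in f_i, and replace dx_i by d F_i = (∂F_i/∂u) du + (∂F_i/∂v) dv.
  For the x component: f_1(F) = 4*u^2; d F_1 = (2*u) du + (0) dv
  For the y component: f_2(F) = 3*v^2; d F_2 = (0) du + (2*v) dv
Combining and collecting du, dv coefficients:
  coeff of du: 8*u^3
  coeff of dv: 6*v^3
F^* omega = (8*u^3) du + (6*v^3) dv.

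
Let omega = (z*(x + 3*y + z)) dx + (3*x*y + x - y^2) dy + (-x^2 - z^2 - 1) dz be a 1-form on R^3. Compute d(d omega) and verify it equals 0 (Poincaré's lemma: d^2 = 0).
d(d omega) = 0

Step 1: d omega = sum_{i<j} (∂f_j/∂x_i - ∂f_i/∂x_j) dx_i ∧ dx_j:
  coeff of dx ∧ dy: 3*y - 3*z + 1
  coeff of dx ∧ dz: -3*x - 3*y - 2*z
  coeff of dy ∧ dz: 0
Step 2: Apply d again to each 2-form coefficient. The only possible 3-form in R^3 is dx ∧ dy ∧ dz, with coefficient
  ∂(coeff of dy∧dz)/∂x - ∂(coeff of dx∧dz)/∂y + ∂(coeff of dx∧dy)/∂z
  = ∂/∂x (0) - ∂/∂y (-3*x - 3*y - 2*z) + ∂/∂z (3*y - 3*z + 1).
Each of these terms simplifies to sums of mixed partials that cancel in pairs. The result is 0 (by equality of mixed partials for smooth functions — Schwarz / Clairaut).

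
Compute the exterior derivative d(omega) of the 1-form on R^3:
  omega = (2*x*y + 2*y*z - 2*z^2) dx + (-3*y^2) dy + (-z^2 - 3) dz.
d(omega) = (-2*x - 2*z) dx ∧ dy + (-2*y + 4*z) dx ∧ dz

For a 1-form omega = sum_i f_i dx_i, the exterior derivative is
  d(omega) = sum_{i < j} (∂f_j/∂x_i - ∂f_i/∂x_j) dx_i ∧ dx_j.
  coefficient of dx ∧ dy: ∂f_2/∂x - ∂f_1/∂y = ∂(-3*y^2)/∂x - ∂(2*x*y + 2*y*z - 2*z^2)/∂y = -2*x - 2*z
  coefficient of dx ∧ dz: ∂f_3/∂x - ∂f_1/∂z = ∂(-z^2 - 3)/∂x - ∂(2*x*y + 2*y*z - 2*z^2)/∂z = -2*y + 4*z
Assembling: d(omega) = (-2*x - 2*z) dx ∧ dy + (-2*y + 4*z) dx ∧ dz.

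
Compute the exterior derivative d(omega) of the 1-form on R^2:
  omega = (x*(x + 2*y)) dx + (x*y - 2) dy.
d(omega) = (-2*x + y) dx ∧ dy

For a 1-form omega = sum_i f_i dx_i, the exterior derivative is
  d(omega) = sum_{i < j} (∂f_j/∂x_i - ∂f_i/∂x_j) dx_i ∧ dx_j.
  coefficient of dx ∧ dy: ∂f_2/∂x - ∂f_1/∂y = ∂(x*y - 2)/∂x - ∂(x*(x + 2*y))/∂y = -2*x + y
Assembling: d(omega) = (-2*x + y) dx ∧ dy.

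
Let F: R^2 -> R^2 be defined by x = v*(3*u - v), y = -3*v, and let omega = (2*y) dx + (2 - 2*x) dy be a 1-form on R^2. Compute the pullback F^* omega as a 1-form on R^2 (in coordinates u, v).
F^* omega = (-18*v^2) du + (6*v^2 - 6) dv

Using F^*(f dg) = (f ∘ F) d(g ∘ F), substitute each coordinate x_i by F_i(u, v) in f_i, and replace dx_i by d F_i = (∂F_i/∂u) du + (∂F_i/∂v) dv.
  For the x component: f_1(F) = -6*v; d F_1 = (3*v) du + (3*u - 2*v) dv
  For the y component: f_2(F) = -6*u*v + 2*v^2 + 2; d F_2 = (0) du + (-3) dv
Combining and collecting du, dv coefficients:
  coeff of du: -18*v^2
  coeff of dv: 6*v^2 - 6
F^* omega = (-18*v^2) du + (6*v^2 - 6) dv.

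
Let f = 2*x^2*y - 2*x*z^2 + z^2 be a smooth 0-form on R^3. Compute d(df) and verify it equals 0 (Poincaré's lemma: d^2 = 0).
d(df) = 0

Step 1: df = sum_i (∂f/∂x_i) dx_i = (4*x*y - 2*z^2) dx + (2*x^2) dy + (2*z*(1 - 2*x)) dz.
Step 2: Apply d again. Using the 1-form formula, the coefficient of dx ∧ dy in d(df) is ∂^2 f/∂x ∂y - ∂^2 f/∂y ∂x = (4*x) - (4*x) = 0 (equality of mixed partials for smooth f).
Similarly for dx ∧ dz and dy ∧ dz — all coefficients vanish. So d(df) = 0.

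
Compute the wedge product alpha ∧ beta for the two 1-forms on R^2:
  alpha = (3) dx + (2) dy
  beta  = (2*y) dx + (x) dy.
alpha ∧ beta = (3*x - 4*y) dx ∧ dy

Distribute the wedge, using dx_i ∧ dx_j = -dx_j ∧ dx_i and dx_i ∧ dx_i = 0. For each pair (i, j) with i < j, the coefficient of dx_i ∧ dx_j in alpha ∧ beta is (alpha_i * beta_j - alpha_j * beta_i). Collecting: alpha ∧ beta = (3*x - 4*y) dx ∧ dy.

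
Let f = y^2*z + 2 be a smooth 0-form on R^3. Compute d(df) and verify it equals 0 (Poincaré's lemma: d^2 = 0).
d(df) = 0

Step 1: df = sum_i (∂f/∂x_i) dx_i = (0) dx + (2*y*z) dy + (y^2) dz.
Step 2: Apply d again. Using the 1-form formula, the coefficient of dx ∧ dy in d(df) is ∂^2 f/∂x ∂y - ∂^2 f/∂y ∂x = (0) - (0) = 0 (equality of mixed partials for smooth f).
Similarly for dx ∧ dz and dy ∧ dz — all coefficients vanish. So d(df) = 0.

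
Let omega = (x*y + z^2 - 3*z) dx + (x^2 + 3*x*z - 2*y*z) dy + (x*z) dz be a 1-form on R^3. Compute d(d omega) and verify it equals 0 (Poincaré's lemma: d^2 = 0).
d(d omega) = 0

Step 1: d omega = sum_{i<j} (∂f_j/∂x_i - ∂f_i/∂x_j) dx_i ∧ dx_j:
  coeff of dx ∧ dy: x + 3*z
  coeff of dx ∧ dz: 3 - z
  coeff of dy ∧ dz: -3*x + 2*y
Step 2: Apply d again to each 2-form coefficient. The only possible 3-form in R^3 is dx ∧ dy ∧ dz, with coefficient
  ∂(coeff of dy∧dz)/∂x - ∂(coeff of dx∧dz)/∂y + ∂(coeff of dx∧dy)/∂z
  = ∂/∂x (-3*x + 2*y) - ∂/∂y (3 - z) + ∂/∂z (x + 3*z).
Each of these terms simplifies to sums of mixed partials that cancel in pairs. The result is 0 (by equality of mixed partials for smooth functions — Schwarz / Clairaut).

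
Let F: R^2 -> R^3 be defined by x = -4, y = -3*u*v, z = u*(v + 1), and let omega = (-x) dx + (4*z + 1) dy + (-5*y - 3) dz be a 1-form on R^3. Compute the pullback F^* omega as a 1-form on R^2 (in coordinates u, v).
F^* omega = (3*u*v^2 + 3*u*v - 6*v - 3) du + (3*u*(u*v - 4*u - 2)) dv

Using F^*(f dg) = (f ∘ F) d(g ∘ F), substitute each coordinate x_i by F_i(u, v) in f_i, and replace dx_i by d F_i = (∂F_i/∂u) du + (∂F_i/∂v) dv.
  For the x component: f_1(F) = 4; d F_1 = (0) du + (0) dv
  For the y component: f_2(F) = 4*u*v + 4*u + 1; d F_2 = (-3*v) du + (-3*u) dv
  For the z component: f_3(F) = 15*u*v - 3; d F_3 = (v + 1) du + (u) dv
Combining and collecting du, dv coefficients:
  coeff of du: 3*u*v^2 + 3*u*v - 6*v - 3
  coeff of dv: 3*u*(u*v - 4*u - 2)
F^* omega = (3*u*v^2 + 3*u*v - 6*v - 3) du + (3*u*(u*v - 4*u - 2)) dv.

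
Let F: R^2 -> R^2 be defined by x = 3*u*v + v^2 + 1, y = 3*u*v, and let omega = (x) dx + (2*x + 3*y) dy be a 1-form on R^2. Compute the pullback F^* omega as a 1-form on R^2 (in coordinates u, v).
F^* omega = (9*v*(6*u*v + v^2 + 1)) du + (54*u^2*v + 15*u*v^2 + 9*u + 2*v^3 + 2*v) dv

Using F^*(f dg) = (f ∘ F) d(g ∘ F), substitute each coordinate x_i by F_i(u, v) in f_i, and replace dx_i by d F_i = (∂F_i/∂u) du + (∂F_i/∂v) dv.
  For the x component: f_1(F) = 3*u*v + v^2 + 1; d F_1 = (3*v) du + (3*u + 2*v) dv
  For the y component: f_2(F) = 15*u*v + 2*v^2 + 2; d F_2 = (3*v) du + (3*u) dv
Combining and collecting du, dv coefficients:
  coeff of du: 9*v*(6*u*v + v^2 + 1)
  coeff of dv: 54*u^2*v + 15*u*v^2 + 9*u + 2*v^3 + 2*v
F^* omega = (9*v*(6*u*v + v^2 + 1)) du + (54*u^2*v + 15*u*v^2 + 9*u + 2*v^3 + 2*v) dv.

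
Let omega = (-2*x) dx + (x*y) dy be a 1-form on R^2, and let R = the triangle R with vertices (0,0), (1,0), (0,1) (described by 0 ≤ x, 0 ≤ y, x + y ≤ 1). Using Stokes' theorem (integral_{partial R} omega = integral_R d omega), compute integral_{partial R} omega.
integral_(partial R) omega = 1/6

Stokes: integral_partial_R omega = integral_R d omega with d omega = (∂Q/∂x - ∂P/∂y) dx ∧ dy.
  ∂Q/∂x = y
  ∂P/∂y = 0
  integrand = ∂Q/∂x - ∂P/∂y = y.
Integrating over R: integral_0^1 integral_0^{1-x} (y) dy dx = 1/6.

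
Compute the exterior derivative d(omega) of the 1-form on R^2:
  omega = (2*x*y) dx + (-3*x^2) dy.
d(omega) = (-8*x) dx ∧ dy

For a 1-form omega = sum_i f_i dx_i, the exterior derivative is
  d(omega) = sum_{i < j} (∂f_j/∂x_i - ∂f_i/∂x_j) dx_i ∧ dx_j.
  coefficient of dx ∧ dy: ∂f_2/∂x - ∂f_1/∂y = ∂(-3*x^2)/∂x - ∂(2*x*y)/∂y = -8*x
Assembling: d(omega) = (-8*x) dx ∧ dy.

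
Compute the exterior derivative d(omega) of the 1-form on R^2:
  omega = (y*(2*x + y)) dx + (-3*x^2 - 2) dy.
d(omega) = (-8*x - 2*y) dx ∧ dy

For a 1-form omega = sum_i f_i dx_i, the exterior derivative is
  d(omega) = sum_{i < j} (∂f_j/∂x_i - ∂f_i/∂x_j) dx_i ∧ dx_j.
  coefficient of dx ∧ dy: ∂f_2/∂x - ∂f_1/∂y = ∂(-3*x^2 - 2)/∂x - ∂(y*(2*x + y))/∂y = -8*x - 2*y
Assembling: d(omega) = (-8*x - 2*y) dx ∧ dy.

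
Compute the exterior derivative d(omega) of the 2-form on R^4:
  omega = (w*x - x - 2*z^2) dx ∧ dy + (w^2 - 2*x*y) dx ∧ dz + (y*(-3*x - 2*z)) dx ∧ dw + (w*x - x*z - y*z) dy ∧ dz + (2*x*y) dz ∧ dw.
d(omega) = (w + 2*x - 5*z) dx ∧ dy ∧ dz + (4*x + 2*z) dx ∧ dy ∧ dw + (2*w + 4*y) dx ∧ dz ∧ dw + (3*x) dy ∧ dz ∧ dw

For a 2-form omega = sum_{i<j} g_{ij} dx_i ∧ dx_j, the exterior derivative is
  d(omega) = sum_{i<j} d(g_{ij}) ∧ dx_i ∧ dx_j = sum_{i<j, k} (∂g_{ij}/∂x_k) dx_k ∧ dx_i ∧ dx_j.
Expand each term, using dx_k ∧ dx_i ∧ dx_j = sgn(permutation) dx_{(a)} ∧ dx_{(b)} ∧ dx_{(c)} with (a < b < c) sorted:
  d(w*x - x - 2*z^2) includes (∂/∂z)(w*x - x - 2*z^2) dz = (-4*z) dz, which multiplied by dx ∧ dy gives (-4*z) dx ∧ dy ∧ dz
  d(w*x - x - 2*z^2) includes (∂/∂w)(w*x - x - 2*z^2) dw = (x) dw, which multiplied by dx ∧ dy gives (x) dx ∧ dy ∧ dw
  d(w^2 - 2*x*y) includes (∂/∂y)(w^2 - 2*x*y) dy = (-2*x) dy, which multiplied by dx ∧ dz gives (2*x) dx ∧ dy ∧ dz
  d(w^2 - 2*x*y) includes (∂/∂w)(w^2 - 2*x*y) dw = (2*w) dw, which multiplied by dx ∧ dz gives (2*w) dx ∧ dz ∧ dw
  d(y*(-3*x - 2*z)) includes (∂/∂y)(y*(-3*x - 2*z)) dy = (-3*x - 2*z) dy, which multiplied by dx ∧ dw gives (3*x + 2*z) dx ∧ dy ∧ dw
  d(y*(-3*x - 2*z)) includes (∂/∂z)(y*(-3*x - 2*z)) dz = (-2*y) dz, which multiplied by dx ∧ dw gives (2*y) dx ∧ dz ∧ dw
  d(w*x - x*z - y*z) includes (∂/∂x)(w*x - x*z - y*z) dx = (w - z) dx, which multiplied by dy ∧ dz gives (w - z) dx ∧ dy ∧ dz
  d(w*x - x*z - y*z) includes (∂/∂w)(w*x - x*z - y*z) dw = (x) dw, which multiplied by dy ∧ dz gives (x) dy ∧ dz ∧ dw
  d(2*x*y) includes (∂/∂x)(2*x*y) dx = (2*y) dx, which multiplied by dz ∧ dw gives (2*y) dx ∧ dz ∧ dw
  d(2*x*y) includes (∂/∂y)(2*x*y) dy = (2*x) dy, which multiplied by dz ∧ dw gives (2*x) dy ∧ dz ∧ dw
Collecting like 3-forms: d(omega) = (w + 2*x - 5*z) dx ∧ dy ∧ dz + (4*x + 2*z) dx ∧ dy ∧ dw + (2*w + 4*y) dx ∧ dz ∧ dw + (3*x) dy ∧ dz ∧ dw.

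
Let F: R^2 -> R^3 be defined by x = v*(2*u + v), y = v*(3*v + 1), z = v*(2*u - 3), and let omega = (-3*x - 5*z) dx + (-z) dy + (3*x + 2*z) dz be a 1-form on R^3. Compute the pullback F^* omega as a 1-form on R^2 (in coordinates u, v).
F^* omega = (v^2*(18 - 12*u)) du + (v*(-12*u^2 - 44*u*v - 14*u - 6*v^2 + 39*v + 21)) dv

Using F^*(f dg) = (f ∘ F) d(g ∘ F), substitute each coordinate x_i by F_i(u, v) in f_i, and replace dx_i by d F_i = (∂F_i/∂u) du + (∂F_i/∂v) dv.
  For the x component: f_1(F) = v*(-16*u - 3*v + 15); d F_1 = (2*v) du + (2*u + 2*v) dv
  For the y component: f_2(F) = v*(3 - 2*u); d F_2 = (0) du + (6*v + 1) dv
  For the z component: f_3(F) = v*(10*u + 3*v - 6); d F_3 = (2*v) du + (2*u - 3) dv
Combining and collecting du, dv coefficients:
  coeff of du: v^2*(18 - 12*u)
  coeff of dv: v*(-12*u^2 - 44*u*v - 14*u - 6*v^2 + 39*v + 21)
F^* omega = (v^2*(18 - 12*u)) du + (v*(-12*u^2 - 44*u*v - 14*u - 6*v^2 + 39*v + 21)) dv.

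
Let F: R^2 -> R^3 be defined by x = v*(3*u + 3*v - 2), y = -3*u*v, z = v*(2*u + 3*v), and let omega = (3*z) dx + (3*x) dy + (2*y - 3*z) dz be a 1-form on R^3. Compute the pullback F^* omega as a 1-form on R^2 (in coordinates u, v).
F^* omega = (v^2*(-33*u - 18*v + 18)) du + (3*v*(-11*u^2 - 18*u*v + 2*u - 6*v)) dv

Using F^*(f dg) = (f ∘ F) d(g ∘ F), substitute each coordinate x_i by F_i(u, v) in f_i, and replace dx_i by d F_i = (∂F_i/∂u) du + (∂F_i/∂v) dv.
  For the x component: f_1(F) = 3*v*(2*u + 3*v); d F_1 = (3*v) du + (3*u + 6*v - 2) dv
  For the y component: f_2(F) = 3*v*(3*u + 3*v - 2); d F_2 = (-3*v) du + (-3*u) dv
  For the z component: f_3(F) = 3*v*(-4*u - 3*v); d F_3 = (2*v) du + (2*u + 6*v) dv
Combining and collecting du, dv coefficients:
  coeff of du: v^2*(-33*u - 18*v + 18)
  coeff of dv: 3*v*(-11*u^2 - 18*u*v + 2*u - 6*v)
F^* omega = (v^2*(-33*u - 18*v + 18)) du + (3*v*(-11*u^2 - 18*u*v + 2*u - 6*v)) dv.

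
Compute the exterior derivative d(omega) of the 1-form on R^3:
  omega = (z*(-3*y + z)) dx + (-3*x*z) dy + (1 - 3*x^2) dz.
d(omega) = (-6*x + 3*y - 2*z) dx ∧ dz + (3*x) dy ∧ dz

For a 1-form omega = sum_i f_i dx_i, the exterior derivative is
  d(omega) = sum_{i < j} (∂f_j/∂x_i - ∂f_i/∂x_j) dx_i ∧ dx_j.
  coefficient of dx ∧ dz: ∂f_3/∂x - ∂f_1/∂z = ∂(1 - 3*x^2)/∂x - ∂(z*(-3*y + z))/∂z = -6*x + 3*y - 2*z
  coefficient of dy ∧ dz: ∂f_3/∂y - ∂f_2/∂z = ∂(1 - 3*x^2)/∂y - ∂(-3*x*z)/∂z = 3*x
Assembling: d(omega) = (-6*x + 3*y - 2*z) dx ∧ dz + (3*x) dy ∧ dz.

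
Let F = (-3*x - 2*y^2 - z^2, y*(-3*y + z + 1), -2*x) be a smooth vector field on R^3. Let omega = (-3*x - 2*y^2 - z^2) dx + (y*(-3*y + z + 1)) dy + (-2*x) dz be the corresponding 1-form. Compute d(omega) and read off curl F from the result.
d(omega) = (-y) dy ∧ dz + (2 - 2*z) dz ∧ dx + (4*y) dx ∧ dy; curl F = (-y, 2 - 2*z, 4*y)

d omega = sum_{i<j} (∂f_j/∂x_i - ∂f_i/∂x_j) dx_i ∧ dx_j. Under the identification (dy ∧ dz, dz ∧ dx, dx ∧ dy) ↔ (e_x, e_y, e_z), the coefficients are exactly the components of curl F. Compute:
  ∂R/∂y - ∂Q/∂z = (0) - (y) = -y
  ∂P/∂z - ∂R/∂x = (-2*z) - (-2) = 2 - 2*z
  ∂Q/∂x - ∂P/∂y = (0) - (-4*y) = 4*y.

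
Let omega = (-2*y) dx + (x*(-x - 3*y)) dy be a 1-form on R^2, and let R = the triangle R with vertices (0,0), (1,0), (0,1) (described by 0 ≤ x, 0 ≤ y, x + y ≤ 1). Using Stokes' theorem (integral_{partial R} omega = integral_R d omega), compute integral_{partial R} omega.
integral_(partial R) omega = 1/6

Stokes: integral_partial_R omega = integral_R d omega with d omega = (∂Q/∂x - ∂P/∂y) dx ∧ dy.
  ∂Q/∂x = -2*x - 3*y
  ∂P/∂y = -2
  integrand = ∂Q/∂x - ∂P/∂y = -2*x - 3*y + 2.
Integrating over R: integral_0^1 integral_0^{1-x} (-2*x - 3*y + 2) dy dx = 1/6.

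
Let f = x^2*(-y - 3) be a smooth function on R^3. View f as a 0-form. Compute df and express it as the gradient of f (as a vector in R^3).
df = (2*x*(-y - 3)) dx + (-x^2) dy + (0) dz; grad f = (2*x*(-y - 3), -x^2, 0)

For a 0-form f, d f = (∂f/∂x) dx + (∂f/∂y) dy + (∂f/∂z) dz. The components of the vector representation are exactly the entries of grad f in Cartesian coordinates:
  ∂f/∂x = 2*x*(-y - 3)
  ∂f/∂y = -x^2
  ∂f/∂z = 0.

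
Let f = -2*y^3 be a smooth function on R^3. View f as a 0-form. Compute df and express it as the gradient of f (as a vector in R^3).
df = (0) dx + (-6*y^2) dy + (0) dz; grad f = (0, -6*y^2, 0)

For a 0-form f, d f = (∂f/∂x) dx + (∂f/∂y) dy + (∂f/∂z) dz. The components of the vector representation are exactly the entries of grad f in Cartesian coordinates:
  ∂f/∂x = 0
  ∂f/∂y = -6*y^2
  ∂f/∂z = 0.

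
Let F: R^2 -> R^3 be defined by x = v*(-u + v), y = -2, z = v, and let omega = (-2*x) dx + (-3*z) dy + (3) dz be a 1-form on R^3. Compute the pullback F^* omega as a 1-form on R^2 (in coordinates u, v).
F^* omega = (2*v^2*(-u + v)) du + (-2*u^2*v + 6*u*v^2 - 4*v^3 + 3) dv

Using F^*(f dg) = (f ∘ F) d(g ∘ F), substitute each coordinate x_i by F_i(u, v) in f_i, and replace dx_i by d F_i = (∂F_i/∂u) du + (∂F_i/∂v) dv.
  For the x component: f_1(F) = 2*v*(u - v); d F_1 = (-v) du + (-u + 2*v) dv
  For the y component: f_2(F) = -3*v; d F_2 = (0) du + (0) dv
  For the z component: f_3(F) = 3; d F_3 = (0) du + (1) dv
Combining and collecting du, dv coefficients:
  coeff of du: 2*v^2*(-u + v)
  coeff of dv: -2*u^2*v + 6*u*v^2 - 4*v^3 + 3
F^* omega = (2*v^2*(-u + v)) du + (-2*u^2*v + 6*u*v^2 - 4*v^3 + 3) dv.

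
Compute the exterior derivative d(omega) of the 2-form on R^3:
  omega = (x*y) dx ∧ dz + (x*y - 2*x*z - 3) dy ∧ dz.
d(omega) = (-x + y - 2*z) dx ∧ dy ∧ dz

For a 2-form omega = sum_{i<j} g_{ij} dx_i ∧ dx_j, the exterior derivative is
  d(omega) = sum_{i<j} d(g_{ij}) ∧ dx_i ∧ dx_j = sum_{i<j, k} (∂g_{ij}/∂x_k) dx_k ∧ dx_i ∧ dx_j.
Expand each term, using dx_k ∧ dx_i ∧ dx_j = sgn(permutation) dx_{(a)} ∧ dx_{(b)} ∧ dx_{(c)} with (a < b < c) sorted:
  d(x*y) includes (∂/∂y)(x*y) dy = (x) dy, which multiplied by dx ∧ dz gives (-x) dx ∧ dy ∧ dz
  d(x*y - 2*x*z - 3) includes (∂/∂x)(x*y - 2*x*z - 3) dx = (y - 2*z) dx, which multiplied by dy ∧ dz gives (y - 2*z) dx ∧ dy ∧ dz
Collecting like 3-forms: d(omega) = (-x + y - 2*z) dx ∧ dy ∧ dz.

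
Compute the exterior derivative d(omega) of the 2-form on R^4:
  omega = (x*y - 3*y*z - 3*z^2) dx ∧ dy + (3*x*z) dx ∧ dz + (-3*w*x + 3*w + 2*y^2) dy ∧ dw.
d(omega) = (-3*y - 6*z) dx ∧ dy ∧ dz + (-3*w) dx ∧ dy ∧ dw

For a 2-form omega = sum_{i<j} g_{ij} dx_i ∧ dx_j, the exterior derivative is
  d(omega) = sum_{i<j} d(g_{ij}) ∧ dx_i ∧ dx_j = sum_{i<j, k} (∂g_{ij}/∂x_k) dx_k ∧ dx_i ∧ dx_j.
Expand each term, using dx_k ∧ dx_i ∧ dx_j = sgn(permutation) dx_{(a)} ∧ dx_{(b)} ∧ dx_{(c)} with (a < b < c) sorted:
  d(x*y - 3*y*z - 3*z^2) includes (∂/∂z)(x*y - 3*y*z - 3*z^2) dz = (-3*y - 6*z) dz, which multiplied by dx ∧ dy gives (-3*y - 6*z) dx ∧ dy ∧ dz
  d(-3*w*x + 3*w + 2*y^2) includes (∂/∂x)(-3*w*x + 3*w + 2*y^2) dx = (-3*w) dx, which multiplied by dy ∧ dw gives (-3*w) dx ∧ dy ∧ dw
Collecting like 3-forms: d(omega) = (-3*y - 6*z) dx ∧ dy ∧ dz + (-3*w) dx ∧ dy ∧ dw.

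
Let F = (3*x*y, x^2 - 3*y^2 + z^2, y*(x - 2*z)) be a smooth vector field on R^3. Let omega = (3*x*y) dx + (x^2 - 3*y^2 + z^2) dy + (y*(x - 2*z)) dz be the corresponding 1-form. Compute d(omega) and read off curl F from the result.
d(omega) = (x - 4*z) dy ∧ dz + (-y) dz ∧ dx + (-x) dx ∧ dy; curl F = (x - 4*z, -y, -x)

d omega = sum_{i<j} (∂f_j/∂x_i - ∂f_i/∂x_j) dx_i ∧ dx_j. Under the identification (dy ∧ dz, dz ∧ dx, dx ∧ dy) ↔ (e_x, e_y, e_z), the coefficients are exactly the components of curl F. Compute:
  ∂R/∂y - ∂Q/∂z = (x - 2*z) - (2*z) = x - 4*z
  ∂P/∂z - ∂R/∂x = (0) - (y) = -y
  ∂Q/∂x - ∂P/∂y = (2*x) - (3*x) = -x.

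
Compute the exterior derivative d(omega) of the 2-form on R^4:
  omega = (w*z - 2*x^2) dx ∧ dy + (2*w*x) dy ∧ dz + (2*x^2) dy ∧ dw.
d(omega) = (3*w) dx ∧ dy ∧ dz + (4*x + z) dx ∧ dy ∧ dw + (2*x) dy ∧ dz ∧ dw

For a 2-form omega = sum_{i<j} g_{ij} dx_i ∧ dx_j, the exterior derivative is
  d(omega) = sum_{i<j} d(g_{ij}) ∧ dx_i ∧ dx_j = sum_{i<j, k} (∂g_{ij}/∂x_k) dx_k ∧ dx_i ∧ dx_j.
Expand each term, using dx_k ∧ dx_i ∧ dx_j = sgn(permutation) dx_{(a)} ∧ dx_{(b)} ∧ dx_{(c)} with (a < b < c) sorted:
  d(w*z - 2*x^2) includes (∂/∂z)(w*z - 2*x^2) dz = (w) dz, which multiplied by dx ∧ dy gives (w) dx ∧ dy ∧ dz
  d(w*z - 2*x^2) includes (∂/∂w)(w*z - 2*x^2) dw = (z) dw, which multiplied by dx ∧ dy gives (z) dx ∧ dy ∧ dw
  d(2*w*x) includes (∂/∂x)(2*w*x) dx = (2*w) dx, which multiplied by dy ∧ dz gives (2*w) dx ∧ dy ∧ dz
  d(2*w*x) includes (∂/∂w)(2*w*x) dw = (2*x) dw, which multiplied by dy ∧ dz gives (2*x) dy ∧ dz ∧ dw
  d(2*x^2) includes (∂/∂x)(2*x^2) dx = (4*x) dx, which multiplied by dy ∧ dw gives (4*x) dx ∧ dy ∧ dw
Collecting like 3-forms: d(omega) = (3*w) dx ∧ dy ∧ dz + (4*x + z) dx ∧ dy ∧ dw + (2*x) dy ∧ dz ∧ dw.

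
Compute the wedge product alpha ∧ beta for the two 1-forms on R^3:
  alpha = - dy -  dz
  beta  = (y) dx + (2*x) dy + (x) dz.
alpha ∧ beta = (y) dx ∧ dy + (x) dy ∧ dz + (y) dx ∧ dz

Distribute the wedge, using dx_i ∧ dx_j = -dx_j ∧ dx_i and dx_i ∧ dx_i = 0. For each pair (i, j) with i < j, the coefficient of dx_i ∧ dx_j in alpha ∧ beta is (alpha_i * beta_j - alpha_j * beta_i). Collecting: alpha ∧ beta = (y) dx ∧ dy + (x) dy ∧ dz + (y) dx ∧ dz.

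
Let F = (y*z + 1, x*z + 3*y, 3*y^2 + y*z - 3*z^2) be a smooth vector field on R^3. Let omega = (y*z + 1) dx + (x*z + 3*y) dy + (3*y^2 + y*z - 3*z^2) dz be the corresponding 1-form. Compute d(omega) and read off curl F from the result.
d(omega) = (-x + 6*y + z) dy ∧ dz + (y) dz ∧ dx + (0) dx ∧ dy; curl F = (-x + 6*y + z, y, 0)

d omega = sum_{i<j} (∂f_j/∂x_i - ∂f_i/∂x_j) dx_i ∧ dx_j. Under the identification (dy ∧ dz, dz ∧ dx, dx ∧ dy) ↔ (e_x, e_y, e_z), the coefficients are exactly the components of curl F. Compute:
  ∂R/∂y - ∂Q/∂z = (6*y + z) - (x) = -x + 6*y + z
  ∂P/∂z - ∂R/∂x = (y) - (0) = y
  ∂Q/∂x - ∂P/∂y = (z) - (z) = 0.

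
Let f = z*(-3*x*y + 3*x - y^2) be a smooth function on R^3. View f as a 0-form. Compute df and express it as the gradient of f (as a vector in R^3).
df = (3*z*(1 - y)) dx + (z*(-3*x - 2*y)) dy + (-3*x*y + 3*x - y^2) dz; grad f = (3*z*(1 - y), z*(-3*x - 2*y), -3*x*y + 3*x - y^2)

For a 0-form f, d f = (∂f/∂x) dx + (∂f/∂y) dy + (∂f/∂z) dz. The components of the vector representation are exactly the entries of grad f in Cartesian coordinates:
  ∂f/∂x = 3*z*(1 - y)
  ∂f/∂y = z*(-3*x - 2*y)
  ∂f/∂z = -3*x*y + 3*x - y^2.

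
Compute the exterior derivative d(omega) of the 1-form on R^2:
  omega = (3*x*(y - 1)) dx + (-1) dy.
d(omega) = (-3*x) dx ∧ dy

For a 1-form omega = sum_i f_i dx_i, the exterior derivative is
  d(omega) = sum_{i < j} (∂f_j/∂x_i - ∂f_i/∂x_j) dx_i ∧ dx_j.
  coefficient of dx ∧ dy: ∂f_2/∂x - ∂f_1/∂y = ∂(-1)/∂x - ∂(3*x*(y - 1))/∂y = -3*x
Assembling: d(omega) = (-3*x) dx ∧ dy.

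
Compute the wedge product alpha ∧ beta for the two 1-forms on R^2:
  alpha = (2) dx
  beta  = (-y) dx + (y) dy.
alpha ∧ beta = (2*y) dx ∧ dy

Distribute the wedge, using dx_i ∧ dx_j = -dx_j ∧ dx_i and dx_i ∧ dx_i = 0. For each pair (i, j) with i < j, the coefficient of dx_i ∧ dx_j in alpha ∧ beta is (alpha_i * beta_j - alpha_j * beta_i). Collecting: alpha ∧ beta = (2*y) dx ∧ dy.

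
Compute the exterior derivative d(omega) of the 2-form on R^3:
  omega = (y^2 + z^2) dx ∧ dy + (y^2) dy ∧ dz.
d(omega) = (2*z) dx ∧ dy ∧ dz

For a 2-form omega = sum_{i<j} g_{ij} dx_i ∧ dx_j, the exterior derivative is
  d(omega) = sum_{i<j} d(g_{ij}) ∧ dx_i ∧ dx_j = sum_{i<j, k} (∂g_{ij}/∂x_k) dx_k ∧ dx_i ∧ dx_j.
Expand each term, using dx_k ∧ dx_i ∧ dx_j = sgn(permutation) dx_{(a)} ∧ dx_{(b)} ∧ dx_{(c)} with (a < b < c) sorted:
  d(y^2 + z^2) includes (∂/∂z)(y^2 + z^2) dz = (2*z) dz, which multiplied by dx ∧ dy gives (2*z) dx ∧ dy ∧ dz
Collecting like 3-forms: d(omega) = (2*z) dx ∧ dy ∧ dz.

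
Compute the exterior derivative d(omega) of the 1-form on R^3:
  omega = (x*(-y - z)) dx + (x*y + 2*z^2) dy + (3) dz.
d(omega) = (x + y) dx ∧ dy + (x) dx ∧ dz + (-4*z) dy ∧ dz

For a 1-form omega = sum_i f_i dx_i, the exterior derivative is
  d(omega) = sum_{i < j} (∂f_j/∂x_i - ∂f_i/∂x_j) dx_i ∧ dx_j.
  coefficient of dx ∧ dy: ∂f_2/∂x - ∂f_1/∂y = ∂(x*y + 2*z^2)/∂x - ∂(x*(-y - z))/∂y = x + y
  coefficient of dx ∧ dz: ∂f_3/∂x - ∂f_1/∂z = ∂(3)/∂x - ∂(x*(-y - z))/∂z = x
  coefficient of dy ∧ dz: ∂f_3/∂y - ∂f_2/∂z = ∂(3)/∂y - ∂(x*y + 2*z^2)/∂z = -4*z
Assembling: d(omega) = (x + y) dx ∧ dy + (x) dx ∧ dz + (-4*z) dy ∧ dz.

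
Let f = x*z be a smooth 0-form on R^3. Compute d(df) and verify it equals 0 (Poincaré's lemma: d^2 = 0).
d(df) = 0

Step 1: df = sum_i (∂f/∂x_i) dx_i = (z) dx + (0) dy + (x) dz.
Step 2: Apply d again. Using the 1-form formula, the coefficient of dx ∧ dy in d(df) is ∂^2 f/∂x ∂y - ∂^2 f/∂y ∂x = (0) - (0) = 0 (equality of mixed partials for smooth f).
Similarly for dx ∧ dz and dy ∧ dz — all coefficients vanish. So d(df) = 0.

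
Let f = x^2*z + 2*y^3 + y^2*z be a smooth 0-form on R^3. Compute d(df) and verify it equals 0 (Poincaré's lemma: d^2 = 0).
d(df) = 0

Step 1: df = sum_i (∂f/∂x_i) dx_i = (2*x*z) dx + (2*y*(3*y + z)) dy + (x^2 + y^2) dz.
Step 2: Apply d again. Using the 1-form formula, the coefficient of dx ∧ dy in d(df) is ∂^2 f/∂x ∂y - ∂^2 f/∂y ∂x = (0) - (0) = 0 (equality of mixed partials for smooth f).
Similarly for dx ∧ dz and dy ∧ dz — all coefficients vanish. So d(df) = 0.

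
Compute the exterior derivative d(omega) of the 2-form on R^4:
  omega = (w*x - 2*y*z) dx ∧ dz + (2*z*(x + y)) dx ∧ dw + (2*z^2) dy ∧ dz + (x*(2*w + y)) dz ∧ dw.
d(omega) = (2*z) dx ∧ dy ∧ dz + (2*w - x - y) dx ∧ dz ∧ dw + (-2*z) dx ∧ dy ∧ dw + (x) dy ∧ dz ∧ dw

For a 2-form omega = sum_{i<j} g_{ij} dx_i ∧ dx_j, the exterior derivative is
  d(omega) = sum_{i<j} d(g_{ij}) ∧ dx_i ∧ dx_j = sum_{i<j, k} (∂g_{ij}/∂x_k) dx_k ∧ dx_i ∧ dx_j.
Expand each term, using dx_k ∧ dx_i ∧ dx_j = sgn(permutation) dx_{(a)} ∧ dx_{(b)} ∧ dx_{(c)} with (a < b < c) sorted:
  d(w*x - 2*y*z) includes (∂/∂y)(w*x - 2*y*z) dy = (-2*z) dy, which multiplied by dx ∧ dz gives (2*z) dx ∧ dy ∧ dz
  d(w*x - 2*y*z) includes (∂/∂w)(w*x - 2*y*z) dw = (x) dw, which multiplied by dx ∧ dz gives (x) dx ∧ dz ∧ dw
  d(2*z*(x + y)) includes (∂/∂y)(2*z*(x + y)) dy = (2*z) dy, which multiplied by dx ∧ dw gives (-2*z) dx ∧ dy ∧ dw
  d(2*z*(x + y)) includes (∂/∂z)(2*z*(x + y)) dz = (2*x + 2*y) dz, which multiplied by dx ∧ dw gives (-2*x - 2*y) dx ∧ dz ∧ dw
  d(x*(2*w + y)) includes (∂/∂x)(x*(2*w + y)) dx = (2*w + y) dx, which multiplied by dz ∧ dw gives (2*w + y) dx ∧ dz ∧ dw
  d(x*(2*w + y)) includes (∂/∂y)(x*(2*w + y)) dy = (x) dy, which multiplied by dz ∧ dw gives (x) dy ∧ dz ∧ dw
Collecting like 3-forms: d(omega) = (2*z) dx ∧ dy ∧ dz + (2*w - x - y) dx ∧ dz ∧ dw + (-2*z) dx ∧ dy ∧ dw + (x) dy ∧ dz ∧ dw.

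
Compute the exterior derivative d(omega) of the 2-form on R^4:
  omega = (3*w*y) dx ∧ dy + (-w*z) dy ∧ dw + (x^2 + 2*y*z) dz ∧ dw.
d(omega) = (3*y) dx ∧ dy ∧ dw + (w + 2*z) dy ∧ dz ∧ dw + (2*x) dx ∧ dz ∧ dw

For a 2-form omega = sum_{i<j} g_{ij} dx_i ∧ dx_j, the exterior derivative is
  d(omega) = sum_{i<j} d(g_{ij}) ∧ dx_i ∧ dx_j = sum_{i<j, k} (∂g_{ij}/∂x_k) dx_k ∧ dx_i ∧ dx_j.
Expand each term, using dx_k ∧ dx_i ∧ dx_j = sgn(permutation) dx_{(a)} ∧ dx_{(b)} ∧ dx_{(c)} with (a < b < c) sorted:
  d(3*w*y) includes (∂/∂w)(3*w*y) dw = (3*y) dw, which multiplied by dx ∧ dy gives (3*y) dx ∧ dy ∧ dw
  d(-w*z) includes (∂/∂z)(-w*z) dz = (-w) dz, which multiplied by dy ∧ dw gives (w) dy ∧ dz ∧ dw
  d(x^2 + 2*y*z) includes (∂/∂x)(x^2 + 2*y*z) dx = (2*x) dx, which multiplied by dz ∧ dw gives (2*x) dx ∧ dz ∧ dw
  d(x^2 + 2*y*z) includes (∂/∂y)(x^2 + 2*y*z) dy = (2*z) dy, which multiplied by dz ∧ dw gives (2*z) dy ∧ dz ∧ dw
Collecting like 3-forms: d(omega) = (3*y) dx ∧ dy ∧ dw + (w + 2*z) dy ∧ dz ∧ dw + (2*x) dx ∧ dz ∧ dw.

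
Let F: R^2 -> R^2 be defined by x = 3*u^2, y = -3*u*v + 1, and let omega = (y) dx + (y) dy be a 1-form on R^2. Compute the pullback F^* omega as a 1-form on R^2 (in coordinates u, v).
F^* omega = (-18*u^2*v + 9*u*v^2 + 6*u - 3*v) du + (3*u*(3*u*v - 1)) dv

Using F^*(f dg) = (f ∘ F) d(g ∘ F), substitute each coordinate x_i by F_i(u, v) in f_i, and replace dx_i by d F_i = (∂F_i/∂u) du + (∂F_i/∂v) dv.
  For the x component: f_1(F) = -3*u*v + 1; d F_1 = (6*u) du + (0) dv
  For the y component: f_2(F) = -3*u*v + 1; d F_2 = (-3*v) du + (-3*u) dv
Combining and collecting du, dv coefficients:
  coeff of du: -18*u^2*v + 9*u*v^2 + 6*u - 3*v
  coeff of dv: 3*u*(3*u*v - 1)
F^* omega = (-18*u^2*v + 9*u*v^2 + 6*u - 3*v) du + (3*u*(3*u*v - 1)) dv.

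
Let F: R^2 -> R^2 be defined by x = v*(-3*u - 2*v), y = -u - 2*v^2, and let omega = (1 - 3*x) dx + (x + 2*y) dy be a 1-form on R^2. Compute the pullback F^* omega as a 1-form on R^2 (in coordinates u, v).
F^* omega = (-27*u*v^2 + 3*u*v + 2*u - 18*v^3 + 6*v^2 - 3*v) du + (-27*u^2*v - 42*u*v^2 + 8*u*v - 3*u - 4*v) dv

Using F^*(f dg) = (f ∘ F) d(g ∘ F), substitute each coordinate x_i by F_i(u, v) in f_i, and replace dx_i by d F_i = (∂F_i/∂u) du + (∂F_i/∂v) dv.
  For the x component: f_1(F) = 9*u*v + 6*v^2 + 1; d F_1 = (-3*v) du + (-3*u - 4*v) dv
  For the y component: f_2(F) = -3*u*v - 2*u - 6*v^2; d F_2 = (-1) du + (-4*v) dv
Combining and collecting du, dv coefficients:
  coeff of du: -27*u*v^2 + 3*u*v + 2*u - 18*v^3 + 6*v^2 - 3*v
  coeff of dv: -27*u^2*v - 42*u*v^2 + 8*u*v - 3*u - 4*v
F^* omega = (-27*u*v^2 + 3*u*v + 2*u - 18*v^3 + 6*v^2 - 3*v) du + (-27*u^2*v - 42*u*v^2 + 8*u*v - 3*u - 4*v) dv.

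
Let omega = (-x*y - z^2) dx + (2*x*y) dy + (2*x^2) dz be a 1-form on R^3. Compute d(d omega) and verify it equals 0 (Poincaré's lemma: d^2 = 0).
d(d omega) = 0

Step 1: d omega = sum_{i<j} (∂f_j/∂x_i - ∂f_i/∂x_j) dx_i ∧ dx_j:
  coeff of dx ∧ dy: x + 2*y
  coeff of dx ∧ dz: 4*x + 2*z
  coeff of dy ∧ dz: 0
Step 2: Apply d again to each 2-form coefficient. The only possible 3-form in R^3 is dx ∧ dy ∧ dz, with coefficient
  ∂(coeff of dy∧dz)/∂x - ∂(coeff of dx∧dz)/∂y + ∂(coeff of dx∧dy)/∂z
  = ∂/∂x (0) - ∂/∂y (4*x + 2*z) + ∂/∂z (x + 2*y).
Each of these terms simplifies to sums of mixed partials that cancel in pairs. The result is 0 (by equality of mixed partials for smooth functions — Schwarz / Clairaut).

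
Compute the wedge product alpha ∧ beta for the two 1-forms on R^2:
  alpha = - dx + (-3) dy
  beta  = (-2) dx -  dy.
alpha ∧ beta = (-5) dx ∧ dy

Distribute the wedge, using dx_i ∧ dx_j = -dx_j ∧ dx_i and dx_i ∧ dx_i = 0. For each pair (i, j) with i < j, the coefficient of dx_i ∧ dx_j in alpha ∧ beta is (alpha_i * beta_j - alpha_j * beta_i). Collecting: alpha ∧ beta = (-5) dx ∧ dy.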